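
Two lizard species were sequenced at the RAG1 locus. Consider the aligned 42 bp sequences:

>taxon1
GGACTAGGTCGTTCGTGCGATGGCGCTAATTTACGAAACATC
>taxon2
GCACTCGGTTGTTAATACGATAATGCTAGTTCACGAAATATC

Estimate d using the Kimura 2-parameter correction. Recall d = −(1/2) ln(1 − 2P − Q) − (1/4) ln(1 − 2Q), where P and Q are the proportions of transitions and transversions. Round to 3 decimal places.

Of 42 sites, 9 differences are transitions and 3 are transversions, so P = 9/42 ≈ 0.214286 and Q = 3/42 ≈ 0.071429.
Under the Kimura two-parameter model, d = −½ ln(1 − 2P − Q) − ¼ ln(1 − 2Q).
1 − 2P − Q = 0.499999, giving −½ ln(0.499999) = 0.346575.
1 − 2Q = 0.857142, giving −¼ ln(0.857142) = 0.038538.
d = 0.346575 + 0.038538 = 0.385113.

0.385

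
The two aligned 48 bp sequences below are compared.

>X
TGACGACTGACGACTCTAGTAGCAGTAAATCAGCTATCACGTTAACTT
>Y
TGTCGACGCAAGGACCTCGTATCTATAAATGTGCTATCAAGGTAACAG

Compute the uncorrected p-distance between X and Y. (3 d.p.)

0.354

The sequences differ at 17 of 48 positions.
p = 17/48 = 0.354166… ≈ 0.354 (to 3 d.p.).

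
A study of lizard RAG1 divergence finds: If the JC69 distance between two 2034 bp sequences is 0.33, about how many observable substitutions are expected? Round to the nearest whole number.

543

Invert JC69: p = (3/4)(1 − e^(−4d/3)) = 0.75 × (1 − e^(-0.44)) = 0.75 × (1 − 0.644036) = 0.266973.
Expected differing sites = pL ≈ 0.266973 × 2034 = 543.023082 ≈ 543.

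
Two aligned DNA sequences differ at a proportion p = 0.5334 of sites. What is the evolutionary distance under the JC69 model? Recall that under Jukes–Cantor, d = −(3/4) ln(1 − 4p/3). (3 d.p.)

0.932

d = −(3/4) ln(1 − 4p/3) = −0.75 ln(1 − 0.7112) = −0.75 ln(0.2888)
  = −0.75 × (-1.242021) = 0.931516 substitutions/site.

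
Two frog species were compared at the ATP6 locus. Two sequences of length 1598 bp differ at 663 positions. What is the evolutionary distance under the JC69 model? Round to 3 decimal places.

p = 663/1598 ≈ 0.414894.
d = −(3/4) ln(1 − 4p/3) = −0.75 ln(1 − 0.553192) = −0.75 ln(0.446808)
  = −0.75 × (-0.805626) = 0.604220 substitutions/site.

0.604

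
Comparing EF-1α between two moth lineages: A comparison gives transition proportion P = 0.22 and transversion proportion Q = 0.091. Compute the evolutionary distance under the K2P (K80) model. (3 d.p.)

Under the Kimura two-parameter model, d = −½ ln(1 − 2P − Q) − ¼ ln(1 − 2Q).
1 − 2P − Q = 0.469, giving −½ ln(0.469) = 0.378576.
1 − 2Q = 0.818, giving −¼ ln(0.818) = 0.050223.
d = 0.378576 + 0.050223 = 0.428799.

0.429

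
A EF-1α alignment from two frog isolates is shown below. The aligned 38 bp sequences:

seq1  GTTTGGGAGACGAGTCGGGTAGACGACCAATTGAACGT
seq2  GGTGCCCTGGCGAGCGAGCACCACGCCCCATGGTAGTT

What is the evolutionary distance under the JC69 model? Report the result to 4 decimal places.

The sequences differ at 20 of 38 sites, so p = 20/38 ≈ 0.526316.
d = −(3/4) ln(1 − 4p/3) = −0.75 ln(1 − 0.701755) = −0.75 ln(0.298245)
  = −0.75 × (-1.209840) = 0.907380 substitutions/site.

0.9074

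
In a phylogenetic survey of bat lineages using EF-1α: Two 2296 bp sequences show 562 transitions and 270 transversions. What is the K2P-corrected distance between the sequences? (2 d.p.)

0.53

P = 562/2296 ≈ 0.244774 and Q = 270/2296 ≈ 0.117596.
Under the Kimura two-parameter model, d = −½ ln(1 − 2P − Q) − ¼ ln(1 − 2Q).
1 − 2P − Q = 0.392856, giving −½ ln(0.392856) = 0.467156.
1 − 2Q = 0.764808, giving −¼ ln(0.764808) = 0.067033.
d = 0.467156 + 0.067033 = 0.534189.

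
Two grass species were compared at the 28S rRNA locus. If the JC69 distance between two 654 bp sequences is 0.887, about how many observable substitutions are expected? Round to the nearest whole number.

Invert JC69: p = (3/4)(1 − e^(−4d/3)) = 0.75 × (1 − e^(-1.182667)) = 0.75 × (1 − 0.306460) = 0.520155.
Expected differing sites = pL ≈ 0.520155 × 654 = 340.18137 ≈ 340.

340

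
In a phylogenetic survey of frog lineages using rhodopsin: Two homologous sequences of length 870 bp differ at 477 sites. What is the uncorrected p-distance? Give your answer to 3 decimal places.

p = 477/870 = 0.548275… ≈ 0.548 (to 3 d.p.).

0.548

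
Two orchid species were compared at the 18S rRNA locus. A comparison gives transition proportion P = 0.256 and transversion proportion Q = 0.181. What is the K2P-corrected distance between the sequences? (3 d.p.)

Under the Kimura two-parameter model, d = −½ ln(1 − 2P − Q) − ¼ ln(1 − 2Q).
1 − 2P − Q = 0.307, giving −½ ln(0.307) = 0.590454.
1 − 2Q = 0.638, giving −¼ ln(0.638) = 0.112354.
d = 0.590454 + 0.112354 = 0.702808.

0.703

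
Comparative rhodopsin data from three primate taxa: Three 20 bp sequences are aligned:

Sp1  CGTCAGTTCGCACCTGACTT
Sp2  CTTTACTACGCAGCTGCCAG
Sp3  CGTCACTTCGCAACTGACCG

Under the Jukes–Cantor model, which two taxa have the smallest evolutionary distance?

Sp1 and Sp3

Sp1–Sp2: 8/20 differ, p = 0.400, d = 0.572.
Sp1–Sp3: 4/20 differ, p = 0.200, d = 0.233.
Sp2–Sp3: 6/20 differ, p = 0.300, d = 0.383.
The smallest distance is between Sp1 and Sp3.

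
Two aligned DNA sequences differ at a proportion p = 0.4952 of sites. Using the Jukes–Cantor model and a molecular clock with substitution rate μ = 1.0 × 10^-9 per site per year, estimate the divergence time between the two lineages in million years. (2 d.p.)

404.85

d = −(3/4) ln(1 − 4p/3) = −0.75 ln(1 − 0.660267) = −0.75 ln(0.339733)
  = −0.75 × (-1.079595) = 0.809696 substitutions/site.
Under a molecular clock d = 2μt, so t = d/(2μ) = 0.809696 / (2 × 1.0 × 10^-9) = 404.85 million years.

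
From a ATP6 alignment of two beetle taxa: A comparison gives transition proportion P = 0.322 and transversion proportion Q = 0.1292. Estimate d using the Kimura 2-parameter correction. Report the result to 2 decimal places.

0.82

Under the Kimura two-parameter model, d = −½ ln(1 − 2P − Q) − ¼ ln(1 − 2Q).
1 − 2P − Q = 0.2268, giving −½ ln(0.2268) = 0.741843.
1 − 2Q = 0.7416, giving −¼ ln(0.7416) = 0.074736.
d = 0.741843 + 0.074736 = 0.816579.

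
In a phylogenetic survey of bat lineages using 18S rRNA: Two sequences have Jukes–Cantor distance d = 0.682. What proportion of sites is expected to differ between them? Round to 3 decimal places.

0.448

p = (3/4)(1 − e^(−4d/3)) = 0.75 × (1 − e^(-0.909333)) = 0.75 × (1 − 0.402793) = 0.447905.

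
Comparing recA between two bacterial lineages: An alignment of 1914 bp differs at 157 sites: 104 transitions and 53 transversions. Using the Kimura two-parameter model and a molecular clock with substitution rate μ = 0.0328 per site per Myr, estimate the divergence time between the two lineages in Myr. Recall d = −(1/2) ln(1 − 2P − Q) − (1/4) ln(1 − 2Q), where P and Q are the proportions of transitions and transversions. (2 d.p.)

1.33

P = 104/1914 ≈ 0.054336 and Q = 53/1914 ≈ 0.027691.
Under the Kimura two-parameter model, d = −½ ln(1 − 2P − Q) − ¼ ln(1 − 2Q).
1 − 2P − Q = 0.863637, giving −½ ln(0.863637) = 0.073301.
1 − 2Q = 0.944618, giving −¼ ln(0.944618) = 0.014244.
d = 0.073301 + 0.014244 = 0.087545.
Under a molecular clock d = 2μt, so t = d/(2μ) = 0.087545 / (2 × 0.0328) = 1.33 Myr.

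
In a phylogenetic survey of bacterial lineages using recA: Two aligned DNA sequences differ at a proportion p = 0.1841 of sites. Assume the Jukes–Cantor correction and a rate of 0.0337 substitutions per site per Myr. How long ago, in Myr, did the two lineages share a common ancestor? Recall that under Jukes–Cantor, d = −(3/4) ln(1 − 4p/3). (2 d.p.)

d = −(3/4) ln(1 − 4p/3) = −0.75 ln(1 − 0.245467) = −0.75 ln(0.754533)
  = −0.75 × (-0.281656) = 0.211242 substitutions/site.
Under a molecular clock d = 2μt, so t = d/(2μ) = 0.211242 / (2 × 0.0337) = 3.13 Myr.

3.13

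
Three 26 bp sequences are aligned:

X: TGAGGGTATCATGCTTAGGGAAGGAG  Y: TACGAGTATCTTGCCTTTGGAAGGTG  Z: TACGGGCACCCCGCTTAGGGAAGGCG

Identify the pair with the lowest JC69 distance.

X and Z

X–Y: 8/26 differ, p = 0.308, d = 0.396.
X–Z: 7/26 differ, p = 0.269, d = 0.334.
Y–Z: 9/26 differ, p = 0.346, d = 0.464.
The smallest distance is between X and Z.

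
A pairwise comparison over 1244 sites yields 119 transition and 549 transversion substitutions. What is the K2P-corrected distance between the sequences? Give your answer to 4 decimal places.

1.0363

P = 119/1244 ≈ 0.095659 and Q = 549/1244 ≈ 0.441318.
Under the Kimura two-parameter model, d = −½ ln(1 − 2P − Q) − ¼ ln(1 − 2Q).
1 − 2P − Q = 0.367364, giving −½ ln(0.367364) = 0.500701.
1 − 2Q = 0.117364, giving −¼ ln(0.117364) = 0.535619.
d = 0.500701 + 0.535619 = 1.036320.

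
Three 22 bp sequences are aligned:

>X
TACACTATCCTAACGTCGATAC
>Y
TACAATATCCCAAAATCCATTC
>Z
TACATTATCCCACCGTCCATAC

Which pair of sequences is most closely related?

X–Y: 6/22 differ, p = 0.273, d = 0.339.
X–Z: 4/22 differ, p = 0.182, d = 0.208.
Y–Z: 5/22 differ, p = 0.227, d = 0.271.
The smallest distance is between X and Z.

X and Z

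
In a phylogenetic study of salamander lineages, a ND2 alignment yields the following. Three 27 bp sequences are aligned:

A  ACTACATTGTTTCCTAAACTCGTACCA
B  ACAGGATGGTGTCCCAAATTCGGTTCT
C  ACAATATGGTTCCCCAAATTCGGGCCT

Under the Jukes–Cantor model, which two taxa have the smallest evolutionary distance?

A–B: 11/27 differ, p = 0.407, d = 0.588.
A–C: 9/27 differ, p = 0.333, d = 0.441.
B–C: 6/27 differ, p = 0.222, d = 0.264.
The smallest distance is between B and C.

B and C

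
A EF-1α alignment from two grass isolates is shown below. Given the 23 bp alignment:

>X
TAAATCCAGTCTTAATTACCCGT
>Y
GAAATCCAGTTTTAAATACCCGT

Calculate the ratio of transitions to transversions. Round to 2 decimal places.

Transitions are A↔G and C↔T; transversions are all other mismatches.
Transitions: 1. Transversions: 2.
R = 1/2 = 0.50.

0.50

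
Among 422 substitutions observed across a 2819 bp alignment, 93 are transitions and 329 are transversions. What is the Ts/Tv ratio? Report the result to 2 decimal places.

R = 93/329 = 0.282674… ≈ 0.28 (to 2 d.p.).

0.28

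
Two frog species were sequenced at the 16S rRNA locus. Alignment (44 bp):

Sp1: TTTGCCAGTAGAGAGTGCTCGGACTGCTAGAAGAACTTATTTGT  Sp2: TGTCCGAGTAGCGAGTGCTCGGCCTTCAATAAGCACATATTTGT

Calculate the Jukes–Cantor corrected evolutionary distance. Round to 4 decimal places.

0.2708

The sequences differ at 10 of 44 sites (2, 4, 6, 12, 23, 26, 28, 30, 34, 37), so p = 10/44 ≈ 0.227273.
d = −(3/4) ln(1 − 4p/3) = −0.75 ln(1 − 0.303031) = −0.75 ln(0.696969)
  = −0.75 × (-0.361014) = 0.270761 substitutions/site.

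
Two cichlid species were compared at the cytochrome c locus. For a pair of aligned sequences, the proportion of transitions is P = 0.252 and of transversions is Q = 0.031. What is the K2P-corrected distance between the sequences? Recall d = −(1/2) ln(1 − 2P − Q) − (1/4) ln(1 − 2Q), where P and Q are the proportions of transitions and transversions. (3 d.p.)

0.399

Under the Kimura two-parameter model, d = −½ ln(1 − 2P − Q) − ¼ ln(1 − 2Q).
1 − 2P − Q = 0.465, giving −½ ln(0.465) = 0.382859.
1 − 2Q = 0.938, giving −¼ ln(0.938) = 0.016001.
d = 0.382859 + 0.016001 = 0.398860.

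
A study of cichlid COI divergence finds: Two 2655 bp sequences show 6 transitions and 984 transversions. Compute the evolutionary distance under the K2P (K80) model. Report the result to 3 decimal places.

P = 6/2655 ≈ 0.00226 and Q = 984/2655 ≈ 0.370621.
Under the Kimura two-parameter model, d = −½ ln(1 − 2P − Q) − ¼ ln(1 − 2Q).
1 − 2P − Q = 0.624859, giving −½ ln(0.624859) = 0.235115.
1 − 2Q = 0.258758, giving −¼ ln(0.258758) = 0.337966.
d = 0.235115 + 0.337966 = 0.573081.

0.573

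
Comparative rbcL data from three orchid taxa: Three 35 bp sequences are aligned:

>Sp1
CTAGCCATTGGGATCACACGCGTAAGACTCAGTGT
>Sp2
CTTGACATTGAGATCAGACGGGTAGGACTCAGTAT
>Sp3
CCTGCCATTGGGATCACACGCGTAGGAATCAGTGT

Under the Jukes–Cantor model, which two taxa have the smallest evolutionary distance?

Sp1 and Sp3

Sp1–Sp2: 7/35 differ, p = 0.200, d = 0.233.
Sp1–Sp3: 4/35 differ, p = 0.114, d = 0.124.
Sp2–Sp3: 7/35 differ, p = 0.200, d = 0.233.
The smallest distance is between Sp1 and Sp3.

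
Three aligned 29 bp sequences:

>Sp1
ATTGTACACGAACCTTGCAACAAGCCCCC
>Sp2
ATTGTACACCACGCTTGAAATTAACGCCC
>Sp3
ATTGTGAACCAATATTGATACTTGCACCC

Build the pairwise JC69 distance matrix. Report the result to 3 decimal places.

Sp1–Sp2: 8/29 sites differ → p ≈ 0.275862, d = −0.75 ln(1 − 0.367816) = 0.343931 ≈ 0.344.
Sp1–Sp3: 10/29 sites differ → p ≈ 0.344828, d = −0.75 ln(1 − 0.459771) = 0.461822 ≈ 0.462.
Sp2–Sp3: 10/29 sites differ → p ≈ 0.344828, d = −0.75 ln(1 − 0.459771) = 0.461822 ≈ 0.462.

d(Sp1,Sp2) = 0.344, d(Sp1,Sp3) = 0.462, d(Sp2,Sp3) = 0.462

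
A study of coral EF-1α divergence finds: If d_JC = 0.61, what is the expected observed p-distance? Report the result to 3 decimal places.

p = (3/4)(1 − e^(−4d/3)) = 0.75 × (1 − e^(-0.813333)) = 0.75 × (1 − 0.443378) = 0.417467.

0.417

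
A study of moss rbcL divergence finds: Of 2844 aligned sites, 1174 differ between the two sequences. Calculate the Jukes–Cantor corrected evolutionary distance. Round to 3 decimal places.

p = 1174/2844 ≈ 0.412799.
d = −(3/4) ln(1 − 4p/3) = −0.75 ln(1 − 0.550399) = −0.75 ln(0.449601)
  = −0.75 × (-0.799395) = 0.599546 substitutions/site.

0.600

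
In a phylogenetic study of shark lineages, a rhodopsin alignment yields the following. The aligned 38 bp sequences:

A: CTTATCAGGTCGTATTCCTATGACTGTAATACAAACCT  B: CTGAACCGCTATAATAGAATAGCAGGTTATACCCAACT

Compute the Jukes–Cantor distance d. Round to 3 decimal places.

0.907

The sequences differ at 20 of 38 sites, so p = 20/38 ≈ 0.526316.
d = −(3/4) ln(1 − 4p/3) = −0.75 ln(1 − 0.701755) = −0.75 ln(0.298245)
  = −0.75 × (-1.209840) = 0.907380 substitutions/site.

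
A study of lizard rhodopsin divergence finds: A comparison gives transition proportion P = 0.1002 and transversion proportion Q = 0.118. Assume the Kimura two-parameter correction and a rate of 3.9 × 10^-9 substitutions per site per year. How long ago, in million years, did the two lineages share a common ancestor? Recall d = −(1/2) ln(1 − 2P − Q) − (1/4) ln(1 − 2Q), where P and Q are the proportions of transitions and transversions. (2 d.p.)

33.20

Under the Kimura two-parameter model, d = −½ ln(1 − 2P − Q) − ¼ ln(1 − 2Q).
1 − 2P − Q = 0.6816, giving −½ ln(0.6816) = 0.191656.
1 − 2Q = 0.764, giving −¼ ln(0.764) = 0.067297.
d = 0.191656 + 0.067297 = 0.258953.
Under a molecular clock d = 2μt, so t = d/(2μ) = 0.258953 / (2 × 3.9 × 10^-9) = 33.20 million years.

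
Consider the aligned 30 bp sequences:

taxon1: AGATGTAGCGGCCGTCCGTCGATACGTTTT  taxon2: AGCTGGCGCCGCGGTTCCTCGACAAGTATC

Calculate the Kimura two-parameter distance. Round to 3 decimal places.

0.505

Of 30 sites, 3 differences are transitions and 8 are transversions, so P = 3/30 = 0.1 and Q = 8/30 ≈ 0.266667.
Under the Kimura two-parameter model, d = −½ ln(1 − 2P − Q) − ¼ ln(1 − 2Q).
1 − 2P − Q = 0.533333, giving −½ ln(0.533333) = 0.314305.
1 − 2Q = 0.466666, giving −¼ ln(0.466666) = 0.190535.
d = 0.314305 + 0.190535 = 0.504840.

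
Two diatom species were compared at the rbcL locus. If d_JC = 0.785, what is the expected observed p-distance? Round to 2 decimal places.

p = (3/4)(1 − e^(−4d/3)) = 0.75 × (1 − e^(-1.046667)) = 0.75 × (1 − 0.351106) = 0.486671.

0.49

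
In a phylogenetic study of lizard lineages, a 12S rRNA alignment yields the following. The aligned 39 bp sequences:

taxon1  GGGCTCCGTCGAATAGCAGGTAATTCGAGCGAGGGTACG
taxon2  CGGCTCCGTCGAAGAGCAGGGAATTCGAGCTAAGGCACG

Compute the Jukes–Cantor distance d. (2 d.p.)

0.17

The sequences differ at 6 of 39 sites (1, 14, 21, 31, 33, 36), so p = 6/39 ≈ 0.153846.
d = −(3/4) ln(1 − 4p/3) = −0.75 ln(1 − 0.205128) = −0.75 ln(0.794872)
  = −0.75 × (-0.229574) = 0.172181 substitutions/site.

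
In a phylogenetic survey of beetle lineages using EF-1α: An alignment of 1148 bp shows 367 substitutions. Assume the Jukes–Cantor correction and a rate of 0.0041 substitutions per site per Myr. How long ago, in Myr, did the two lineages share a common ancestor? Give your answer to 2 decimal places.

50.81

p = 367/1148 ≈ 0.319686.
d = −(3/4) ln(1 − 4p/3) = −0.75 ln(1 − 0.426248) = −0.75 ln(0.573752)
  = −0.75 × (-0.555558) = 0.416669 substitutions/site.
Under a molecular clock d = 2μt, so t = d/(2μ) = 0.416669 / (2 × 0.0041) = 50.81 Myr.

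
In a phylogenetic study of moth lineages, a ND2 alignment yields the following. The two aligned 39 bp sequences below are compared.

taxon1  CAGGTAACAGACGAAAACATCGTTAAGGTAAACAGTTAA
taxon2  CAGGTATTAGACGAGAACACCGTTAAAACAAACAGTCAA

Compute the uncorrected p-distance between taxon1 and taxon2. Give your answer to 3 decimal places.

The sequences differ at 8 of 39 positions (sites 7, 8, 15, 20, 27, 28, 29, 37).
p = 8/39 = 0.205128… ≈ 0.205 (to 3 d.p.).

0.205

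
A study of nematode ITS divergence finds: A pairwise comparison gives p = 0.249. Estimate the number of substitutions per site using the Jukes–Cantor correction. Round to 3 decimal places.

0.303

d = −(3/4) ln(1 − 4p/3) = −0.75 ln(1 − 0.332) = −0.75 ln(0.668)
  = −0.75 × (-0.403467) = 0.302600 substitutions/site.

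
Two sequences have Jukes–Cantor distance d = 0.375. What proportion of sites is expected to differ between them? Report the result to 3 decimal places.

0.295

p = (3/4)(1 − e^(−4d/3)) = 0.75 × (1 − e^(-0.5)) = 0.75 × (1 − 0.606531) = 0.295102.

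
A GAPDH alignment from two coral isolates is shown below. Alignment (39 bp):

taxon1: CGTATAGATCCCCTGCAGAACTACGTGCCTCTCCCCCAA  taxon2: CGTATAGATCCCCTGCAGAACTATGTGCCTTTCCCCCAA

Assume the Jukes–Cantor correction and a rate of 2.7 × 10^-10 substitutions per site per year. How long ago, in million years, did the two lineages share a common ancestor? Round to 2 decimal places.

The sequences differ at 2 of 39 sites (24, 31), so p = 2/39 ≈ 0.051282.
d = −(3/4) ln(1 − 4p/3) = −0.75 ln(1 − 0.068376) = −0.75 ln(0.931624)
  = −0.75 × (-0.070826) = 0.053120 substitutions/site.
Under a molecular clock d = 2μt, so t = d/(2μ) = 0.053120 / (2 × 2.7 × 10^-10) = 98.37 million years.

98.37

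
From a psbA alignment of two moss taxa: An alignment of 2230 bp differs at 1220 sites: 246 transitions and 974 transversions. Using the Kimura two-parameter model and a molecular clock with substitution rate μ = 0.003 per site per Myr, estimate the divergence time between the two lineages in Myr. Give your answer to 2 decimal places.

175.43

P = 246/2230 ≈ 0.110314 and Q = 974/2230 ≈ 0.436771.
Under the Kimura two-parameter model, d = −½ ln(1 − 2P − Q) − ¼ ln(1 − 2Q).
1 − 2P − Q = 0.342601, giving −½ ln(0.342601) = 0.535594.
1 − 2Q = 0.126458, giving −¼ ln(0.126458) = 0.516961.
d = 0.535594 + 0.516961 = 1.052555.
Under a molecular clock d = 2μt, so t = d/(2μ) = 1.052555 / (2 × 0.003) = 175.43 Myr.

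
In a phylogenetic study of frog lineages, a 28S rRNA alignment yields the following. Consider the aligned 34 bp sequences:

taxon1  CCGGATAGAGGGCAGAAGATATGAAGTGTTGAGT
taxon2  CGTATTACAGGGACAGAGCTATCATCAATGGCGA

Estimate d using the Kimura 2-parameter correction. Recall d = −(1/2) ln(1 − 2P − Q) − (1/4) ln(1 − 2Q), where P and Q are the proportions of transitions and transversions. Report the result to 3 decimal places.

Of 34 sites, 4 differences are transitions and 14 are transversions, so P = 4/34 ≈ 0.117647 and Q = 14/34 ≈ 0.411765.
Under the Kimura two-parameter model, d = −½ ln(1 − 2P − Q) − ¼ ln(1 − 2Q).
1 − 2P − Q = 0.352941, giving −½ ln(0.352941) = 0.520727.
1 − 2Q = 0.17647, giving −¼ ln(0.17647) = 0.433651.
d = 0.520727 + 0.433651 = 0.954378.

0.954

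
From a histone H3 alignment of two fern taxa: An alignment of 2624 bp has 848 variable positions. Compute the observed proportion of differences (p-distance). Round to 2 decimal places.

0.32

p = 848/2624 = 0.323170… ≈ 0.32 (to 2 d.p.).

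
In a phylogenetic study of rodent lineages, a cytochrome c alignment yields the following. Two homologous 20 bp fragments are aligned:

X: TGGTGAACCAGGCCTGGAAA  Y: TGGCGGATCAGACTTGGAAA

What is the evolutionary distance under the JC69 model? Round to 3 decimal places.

The sequences differ at 5 of 20 sites (4, 6, 8, 12, 14), so p = 5/20 = 0.25.
d = −(3/4) ln(1 − 4p/3) = −0.75 ln(1 − 0.333333) = −0.75 ln(0.666667)
  = −0.75 × (-0.405465) = 0.304099 substitutions/site.

0.304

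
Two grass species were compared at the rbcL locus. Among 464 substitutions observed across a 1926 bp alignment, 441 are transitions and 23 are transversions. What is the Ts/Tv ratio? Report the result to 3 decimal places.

R = 441/23 = 19.173913… ≈ 19.174 (to 3 d.p.).

19.174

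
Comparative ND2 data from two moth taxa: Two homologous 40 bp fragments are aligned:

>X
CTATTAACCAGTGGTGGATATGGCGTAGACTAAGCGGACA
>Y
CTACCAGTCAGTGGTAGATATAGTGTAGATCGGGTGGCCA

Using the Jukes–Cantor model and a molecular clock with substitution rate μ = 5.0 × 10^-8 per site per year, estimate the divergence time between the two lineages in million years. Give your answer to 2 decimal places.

The sequences differ at 13 of 40 sites, so p = 13/40 = 0.325.
d = −(3/4) ln(1 − 4p/3) = −0.75 ln(1 − 0.433333) = −0.75 ln(0.566667)
  = −0.75 × (-0.567983) = 0.425987 substitutions/site.
Under a molecular clock d = 2μt, so t = d/(2μ) = 0.425987 / (2 × 5.0 × 10^-8) = 4.26 million years.

4.26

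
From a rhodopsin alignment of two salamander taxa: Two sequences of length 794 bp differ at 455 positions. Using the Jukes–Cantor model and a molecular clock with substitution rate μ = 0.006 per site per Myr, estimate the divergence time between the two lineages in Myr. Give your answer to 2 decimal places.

90.26

p = 455/794 ≈ 0.573048.
d = −(3/4) ln(1 − 4p/3) = −0.75 ln(1 − 0.764064) = −0.75 ln(0.235936)
  = −0.75 × (-1.444195) = 1.083146 substitutions/site.
Under a molecular clock d = 2μt, so t = d/(2μ) = 1.083146 / (2 × 0.006) = 90.26 Myr.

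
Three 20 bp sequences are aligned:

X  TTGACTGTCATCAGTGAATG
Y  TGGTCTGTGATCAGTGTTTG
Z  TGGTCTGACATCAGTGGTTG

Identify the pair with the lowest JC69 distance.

Y and Z

X–Y: 5/20 differ, p = 0.250, d = 0.304.
X–Z: 5/20 differ, p = 0.250, d = 0.304.
Y–Z: 3/20 differ, p = 0.150, d = 0.167.
The smallest distance is between Y and Z.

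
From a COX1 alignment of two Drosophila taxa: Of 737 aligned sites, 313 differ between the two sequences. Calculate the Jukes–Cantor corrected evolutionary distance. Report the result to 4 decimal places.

0.6265

p = 313/737 ≈ 0.424695.
d = −(3/4) ln(1 − 4p/3) = −0.75 ln(1 − 0.56626) = −0.75 ln(0.43374)
  = −0.75 × (-0.835310) = 0.626483 substitutions/site.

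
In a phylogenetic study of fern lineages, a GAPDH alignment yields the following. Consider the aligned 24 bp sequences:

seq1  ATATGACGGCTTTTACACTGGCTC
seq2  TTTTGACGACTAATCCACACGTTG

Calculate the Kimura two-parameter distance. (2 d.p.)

Of 24 sites, 2 differences are transitions and 8 are transversions, so P = 2/24 ≈ 0.083333 and Q = 8/24 ≈ 0.333333.
Under the Kimura two-parameter model, d = −½ ln(1 − 2P − Q) − ¼ ln(1 − 2Q).
1 − 2P − Q = 0.500001, giving −½ ln(0.500001) = 0.346573.
1 − 2Q = 0.333334, giving −¼ ln(0.333334) = 0.274653.
d = 0.346573 + 0.274653 = 0.621226.

0.62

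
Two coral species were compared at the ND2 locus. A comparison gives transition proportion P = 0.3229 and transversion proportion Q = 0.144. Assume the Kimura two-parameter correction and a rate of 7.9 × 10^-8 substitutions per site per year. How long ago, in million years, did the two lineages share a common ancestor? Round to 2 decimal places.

Under the Kimura two-parameter model, d = −½ ln(1 − 2P − Q) − ¼ ln(1 − 2Q).
1 − 2P − Q = 0.2102, giving −½ ln(0.2102) = 0.779848.
1 − 2Q = 0.712, giving −¼ ln(0.712) = 0.084919.
d = 0.779848 + 0.084919 = 0.864767.
Under a molecular clock d = 2μt, so t = d/(2μ) = 0.864767 / (2 × 7.9 × 10^-8) = 5.47 million years.

5.47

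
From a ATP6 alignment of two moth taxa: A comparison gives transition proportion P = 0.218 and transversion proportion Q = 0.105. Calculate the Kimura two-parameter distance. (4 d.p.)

0.4483

Under the Kimura two-parameter model, d = −½ ln(1 − 2P − Q) − ¼ ln(1 − 2Q).
1 − 2P − Q = 0.459, giving −½ ln(0.459) = 0.389353.
1 − 2Q = 0.79, giving −¼ ln(0.79) = 0.058931.
d = 0.389353 + 0.058931 = 0.448284.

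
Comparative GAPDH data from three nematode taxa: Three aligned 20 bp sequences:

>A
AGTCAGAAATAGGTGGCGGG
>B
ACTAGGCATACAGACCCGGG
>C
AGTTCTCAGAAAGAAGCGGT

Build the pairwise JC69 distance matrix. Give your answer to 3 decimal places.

A–B: 11/20 sites differ → p = 0.55, d = −0.75 ln(1 − 0.733333) = 0.991316 ≈ 0.991.
A–C: 10/20 sites differ → p = 0.5, d = −0.75 ln(1 − 0.666667) = 0.823960 ≈ 0.824.
B–C: 9/20 sites differ → p = 0.45, d = −0.75 ln(1 − 0.6) = 0.687218 ≈ 0.687.

d(A,B) = 0.991, d(A,C) = 0.824, d(B,C) = 0.687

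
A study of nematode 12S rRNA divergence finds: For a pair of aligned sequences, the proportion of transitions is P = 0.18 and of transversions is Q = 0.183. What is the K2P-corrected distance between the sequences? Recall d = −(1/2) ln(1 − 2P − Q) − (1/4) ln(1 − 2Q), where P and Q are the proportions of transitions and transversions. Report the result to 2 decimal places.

0.51

Under the Kimura two-parameter model, d = −½ ln(1 − 2P − Q) − ¼ ln(1 − 2Q).
1 − 2P − Q = 0.457, giving −½ ln(0.457) = 0.391536.
1 − 2Q = 0.634, giving −¼ ln(0.634) = 0.113927.
d = 0.391536 + 0.113927 = 0.505463.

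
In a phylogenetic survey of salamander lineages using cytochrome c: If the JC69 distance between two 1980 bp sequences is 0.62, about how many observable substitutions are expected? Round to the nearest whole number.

Invert JC69: p = (3/4)(1 − e^(−4d/3)) = 0.75 × (1 − e^(-0.826667)) = 0.75 × (1 − 0.437505) = 0.421871.
Expected differing sites = pL ≈ 0.421871 × 1980 = 835.30458 ≈ 835.

835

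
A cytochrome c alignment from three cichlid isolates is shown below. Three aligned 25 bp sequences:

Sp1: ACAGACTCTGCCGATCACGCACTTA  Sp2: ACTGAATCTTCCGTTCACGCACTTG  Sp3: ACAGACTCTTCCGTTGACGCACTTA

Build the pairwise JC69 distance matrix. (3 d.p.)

d(Sp1,Sp2) = 0.233, d(Sp1,Sp3) = 0.131, d(Sp2,Sp3) = 0.180

Sp1–Sp2: 5/25 sites differ → p = 0.2, d = −0.75 ln(1 − 0.266667) = 0.232617 ≈ 0.233.
Sp1–Sp3: 3/25 sites differ → p = 0.12, d = −0.75 ln(1 − 0.16) = 0.130765 ≈ 0.131.
Sp2–Sp3: 4/25 sites differ → p = 0.16, d = −0.75 ln(1 − 0.213333) = 0.179963 ≈ 0.180.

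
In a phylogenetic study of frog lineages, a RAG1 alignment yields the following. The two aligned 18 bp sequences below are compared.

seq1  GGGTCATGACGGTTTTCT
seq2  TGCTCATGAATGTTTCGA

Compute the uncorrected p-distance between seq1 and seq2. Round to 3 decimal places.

0.389

The sequences differ at 7 of 18 positions (sites 1, 3, 10, 11, 16, 17, 18).
p = 7/18 = 0.388888… ≈ 0.389 (to 3 d.p.).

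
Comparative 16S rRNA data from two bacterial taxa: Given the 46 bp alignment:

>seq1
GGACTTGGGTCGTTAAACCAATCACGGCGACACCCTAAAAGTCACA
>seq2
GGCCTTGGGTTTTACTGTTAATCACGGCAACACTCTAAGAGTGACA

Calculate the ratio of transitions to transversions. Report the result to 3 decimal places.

1.167

Transitions are A↔G and C↔T; transversions are all other mismatches.
Transitions: 7. Transversions: 6.
R = 7/6 = 1.166666… ≈ 1.167 (to 3 d.p.).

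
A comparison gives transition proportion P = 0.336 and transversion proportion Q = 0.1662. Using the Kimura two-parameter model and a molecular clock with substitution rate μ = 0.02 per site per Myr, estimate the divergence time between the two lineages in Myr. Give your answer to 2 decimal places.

Under the Kimura two-parameter model, d = −½ ln(1 − 2P − Q) − ¼ ln(1 − 2Q).
1 − 2P − Q = 0.1618, giving −½ ln(0.1618) = 0.910697.
1 − 2Q = 0.6676, giving −¼ ln(0.6676) = 0.101017.
d = 0.910697 + 0.101017 = 1.011714.
Under a molecular clock d = 2μt, so t = d/(2μ) = 1.011714 / (2 × 0.02) = 25.29 Myr.

25.29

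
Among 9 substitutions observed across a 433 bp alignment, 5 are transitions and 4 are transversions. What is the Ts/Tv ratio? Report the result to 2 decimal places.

1.25

R = 5/4 = 1.25.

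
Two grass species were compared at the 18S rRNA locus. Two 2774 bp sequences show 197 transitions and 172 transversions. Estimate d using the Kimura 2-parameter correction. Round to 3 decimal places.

0.147

P = 197/2774 ≈ 0.071017 and Q = 172/2774 ≈ 0.062004.
Under the Kimura two-parameter model, d = −½ ln(1 − 2P − Q) − ¼ ln(1 − 2Q).
1 − 2P − Q = 0.795962, giving −½ ln(0.795962) = 0.114102.
1 − 2Q = 0.875992, giving −¼ ln(0.875992) = 0.033100.
d = 0.114102 + 0.033100 = 0.147202.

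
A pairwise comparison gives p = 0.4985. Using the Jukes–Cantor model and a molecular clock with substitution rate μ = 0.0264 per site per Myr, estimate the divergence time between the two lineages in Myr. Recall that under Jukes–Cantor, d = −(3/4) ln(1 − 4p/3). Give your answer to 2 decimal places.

d = −(3/4) ln(1 − 4p/3) = −0.75 ln(1 − 0.664667) = −0.75 ln(0.335333)
  = −0.75 × (-1.092631) = 0.819473 substitutions/site.
Under a molecular clock d = 2μt, so t = d/(2μ) = 0.819473 / (2 × 0.0264) = 15.52 Myr.

15.52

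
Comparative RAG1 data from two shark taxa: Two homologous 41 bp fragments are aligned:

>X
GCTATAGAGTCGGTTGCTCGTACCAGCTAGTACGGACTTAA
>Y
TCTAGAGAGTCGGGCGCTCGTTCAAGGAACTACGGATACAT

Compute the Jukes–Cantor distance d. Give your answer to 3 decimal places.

0.412

The sequences differ at 13 of 41 sites, so p = 13/41 ≈ 0.317073.
d = −(3/4) ln(1 − 4p/3) = −0.75 ln(1 − 0.422764) = −0.75 ln(0.577236)
  = −0.75 × (-0.549504) = 0.412128 substitutions/site.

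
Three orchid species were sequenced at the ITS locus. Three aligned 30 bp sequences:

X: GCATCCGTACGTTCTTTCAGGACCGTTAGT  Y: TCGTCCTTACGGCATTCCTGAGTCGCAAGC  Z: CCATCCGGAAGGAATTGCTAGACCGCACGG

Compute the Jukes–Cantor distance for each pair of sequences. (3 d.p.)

X–Y: 14/30 sites differ → p ≈ 0.466667, d = −0.75 ln(1 − 0.622223) = 0.730088 ≈ 0.730.
X–Z: 13/30 sites differ → p ≈ 0.433333, d = −0.75 ln(1 − 0.577777) = 0.646666 ≈ 0.647.
Y–Z: 13/30 sites differ → p ≈ 0.433333, d = −0.75 ln(1 − 0.577777) = 0.646666 ≈ 0.647.

d(X,Y) = 0.730, d(X,Z) = 0.647, d(Y,Z) = 0.647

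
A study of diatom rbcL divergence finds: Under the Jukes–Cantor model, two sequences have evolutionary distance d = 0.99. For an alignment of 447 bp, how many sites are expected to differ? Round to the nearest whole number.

Invert JC69: p = (3/4)(1 − e^(−4d/3)) = 0.75 × (1 − e^(-1.32)) = 0.75 × (1 − 0.267135) = 0.549649.
Expected differing sites = pL ≈ 0.549649 × 447 = 245.693103 ≈ 246.

246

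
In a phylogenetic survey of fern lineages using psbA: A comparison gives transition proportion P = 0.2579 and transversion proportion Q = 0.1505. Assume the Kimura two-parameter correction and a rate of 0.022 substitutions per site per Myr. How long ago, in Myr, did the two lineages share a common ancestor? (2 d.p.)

Under the Kimura two-parameter model, d = −½ ln(1 − 2P − Q) − ¼ ln(1 − 2Q).
1 − 2P − Q = 0.3337, giving −½ ln(0.3337) = 0.548756.
1 − 2Q = 0.699, giving −¼ ln(0.699) = 0.089526.
d = 0.548756 + 0.089526 = 0.638282.
Under a molecular clock d = 2μt, so t = d/(2μ) = 0.638282 / (2 × 0.022) = 14.51 Myr.

14.51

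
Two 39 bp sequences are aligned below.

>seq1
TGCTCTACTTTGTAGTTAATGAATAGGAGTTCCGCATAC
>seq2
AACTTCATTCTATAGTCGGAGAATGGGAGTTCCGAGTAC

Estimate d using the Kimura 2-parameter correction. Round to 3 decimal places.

0.554

Of 39 sites, 11 differences are transitions and 3 are transversions, so P = 11/39 ≈ 0.282051 and Q = 3/39 ≈ 0.076923.
Under the Kimura two-parameter model, d = −½ ln(1 − 2P − Q) − ¼ ln(1 − 2Q).
1 − 2P − Q = 0.358975, giving −½ ln(0.358975) = 0.512251.
1 − 2Q = 0.846154, giving −¼ ln(0.846154) = 0.041763.
d = 0.512251 + 0.041763 = 0.554014.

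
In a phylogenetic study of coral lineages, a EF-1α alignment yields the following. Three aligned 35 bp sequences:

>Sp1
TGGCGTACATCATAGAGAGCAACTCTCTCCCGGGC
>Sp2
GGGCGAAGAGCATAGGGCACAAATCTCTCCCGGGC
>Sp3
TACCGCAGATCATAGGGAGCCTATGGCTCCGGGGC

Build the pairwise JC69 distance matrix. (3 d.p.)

d(Sp1,Sp2) = 0.273, d(Sp1,Sp3) = 0.407, d(Sp2,Sp3) = 0.458

Sp1–Sp2: 8/35 sites differ → p ≈ 0.228571, d = −0.75 ln(1 − 0.304761) = 0.272625 ≈ 0.273.
Sp1–Sp3: 11/35 sites differ → p ≈ 0.314286, d = −0.75 ln(1 − 0.419048) = 0.407315 ≈ 0.407.
Sp2–Sp3: 12/35 sites differ → p ≈ 0.342857, d = −0.75 ln(1 − 0.457143) = 0.458182 ≈ 0.458.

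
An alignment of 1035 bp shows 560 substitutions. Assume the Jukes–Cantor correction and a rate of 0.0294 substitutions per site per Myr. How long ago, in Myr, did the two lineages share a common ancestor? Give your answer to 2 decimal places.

p = 560/1035 ≈ 0.541063.
d = −(3/4) ln(1 − 4p/3) = −0.75 ln(1 − 0.721417) = −0.75 ln(0.278583)
  = −0.75 × (-1.278039) = 0.958529 substitutions/site.
Under a molecular clock d = 2μt, so t = d/(2μ) = 0.958529 / (2 × 0.0294) = 16.30 Myr.

16.30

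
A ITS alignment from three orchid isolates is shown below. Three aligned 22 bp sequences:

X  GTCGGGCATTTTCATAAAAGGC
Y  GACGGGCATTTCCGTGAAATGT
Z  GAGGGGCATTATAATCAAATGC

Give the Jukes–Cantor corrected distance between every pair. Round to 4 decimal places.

d(X,Y) = 0.3390, d(X,Z) = 0.3390, d(Y,Z) = 0.4141

X–Y: 6/22 sites differ → p ≈ 0.272727, d = −0.75 ln(1 − 0.363636) = 0.338988 ≈ 0.3390.
X–Z: 6/22 sites differ → p ≈ 0.272727, d = −0.75 ln(1 − 0.363636) = 0.338988 ≈ 0.3390.
Y–Z: 7/22 sites differ → p ≈ 0.318182, d = −0.75 ln(1 − 0.424243) = 0.414052 ≈ 0.4141.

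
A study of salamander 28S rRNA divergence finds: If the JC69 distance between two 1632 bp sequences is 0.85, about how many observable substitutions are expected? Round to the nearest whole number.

830

Invert JC69: p = (3/4)(1 − e^(−4d/3)) = 0.75 × (1 − e^(-1.133333)) = 0.75 × (1 − 0.321958) = 0.508532.
Expected differing sites = pL ≈ 0.508532 × 1632 = 829.924224 ≈ 830.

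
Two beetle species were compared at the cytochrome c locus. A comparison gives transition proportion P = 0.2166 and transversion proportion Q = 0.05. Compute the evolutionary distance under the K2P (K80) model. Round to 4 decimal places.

Under the Kimura two-parameter model, d = −½ ln(1 − 2P − Q) − ¼ ln(1 − 2Q).
1 − 2P − Q = 0.5168, giving −½ ln(0.5168) = 0.330050.
1 − 2Q = 0.9, giving −¼ ln(0.9) = 0.026340.
d = 0.330050 + 0.026340 = 0.356390.

0.3564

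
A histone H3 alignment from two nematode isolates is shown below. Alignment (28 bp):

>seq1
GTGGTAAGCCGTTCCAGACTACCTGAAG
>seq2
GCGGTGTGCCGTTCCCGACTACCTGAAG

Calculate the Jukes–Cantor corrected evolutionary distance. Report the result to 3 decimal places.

The sequences differ at 4 of 28 sites (2, 6, 7, 16), so p = 4/28 ≈ 0.142857.
d = −(3/4) ln(1 − 4p/3) = −0.75 ln(1 − 0.190476) = −0.75 ln(0.809524)
  = −0.75 × (-0.211309) = 0.158482 substitutions/site.

0.158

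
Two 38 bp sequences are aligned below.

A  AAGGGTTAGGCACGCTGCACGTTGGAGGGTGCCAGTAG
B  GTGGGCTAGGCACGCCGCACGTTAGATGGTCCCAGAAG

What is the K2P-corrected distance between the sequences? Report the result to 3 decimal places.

Of 38 sites, 4 differences are transitions and 4 are transversions, so P = 4/38 ≈ 0.105263 and Q = 4/38 ≈ 0.105263.
Under the Kimura two-parameter model, d = −½ ln(1 − 2P − Q) − ¼ ln(1 − 2Q).
1 − 2P − Q = 0.684211, giving −½ ln(0.684211) = 0.189744.
1 − 2Q = 0.789474, giving −¼ ln(0.789474) = 0.059097.
d = 0.189744 + 0.059097 = 0.248841.

0.249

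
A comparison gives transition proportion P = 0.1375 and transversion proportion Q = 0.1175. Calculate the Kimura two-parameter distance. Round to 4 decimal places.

Under the Kimura two-parameter model, d = −½ ln(1 − 2P − Q) − ¼ ln(1 − 2Q).
1 − 2P − Q = 0.6075, giving −½ ln(0.6075) = 0.249202.
1 − 2Q = 0.765, giving −¼ ln(0.765) = 0.066970.
d = 0.249202 + 0.066970 = 0.316172.

0.3162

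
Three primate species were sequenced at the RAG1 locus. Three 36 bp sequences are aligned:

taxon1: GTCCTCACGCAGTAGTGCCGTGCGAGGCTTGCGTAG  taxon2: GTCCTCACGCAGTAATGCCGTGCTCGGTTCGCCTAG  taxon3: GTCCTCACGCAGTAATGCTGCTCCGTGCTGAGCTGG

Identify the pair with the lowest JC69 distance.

taxon1–taxon2: 6/36 differ, p = 0.167, d = 0.188.
taxon1–taxon3: 12/36 differ, p = 0.333, d = 0.441.
taxon2–taxon3: 11/36 differ, p = 0.306, d = 0.392.
The smallest distance is between taxon1 and taxon2.

taxon1 and taxon2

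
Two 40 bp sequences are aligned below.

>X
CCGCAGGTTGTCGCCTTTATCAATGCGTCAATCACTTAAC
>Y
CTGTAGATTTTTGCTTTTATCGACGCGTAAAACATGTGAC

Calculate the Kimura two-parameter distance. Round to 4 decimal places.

Of 40 sites, 9 differences are transitions and 4 are transversions, so P = 9/40 = 0.225 and Q = 4/40 = 0.1.
Under the Kimura two-parameter model, d = −½ ln(1 − 2P − Q) − ¼ ln(1 − 2Q).
1 − 2P − Q = 0.45, giving −½ ln(0.45) = 0.399254.
1 − 2Q = 0.8, giving −¼ ln(0.8) = 0.055786.
d = 0.399254 + 0.055786 = 0.455040.

0.4550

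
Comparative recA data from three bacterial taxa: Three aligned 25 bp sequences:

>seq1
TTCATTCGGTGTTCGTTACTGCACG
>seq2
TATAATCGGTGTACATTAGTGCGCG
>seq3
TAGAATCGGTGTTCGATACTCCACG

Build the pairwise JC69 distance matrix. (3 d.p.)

seq1–seq2: 7/25 sites differ → p = 0.28, d = −0.75 ln(1 − 0.373333) = 0.350505 ≈ 0.351.
seq1–seq3: 5/25 sites differ → p = 0.2, d = −0.75 ln(1 − 0.266667) = 0.232617 ≈ 0.233.
seq2–seq3: 7/25 sites differ → p = 0.28, d = −0.75 ln(1 − 0.373333) = 0.350505 ≈ 0.351.

d(seq1,seq2) = 0.351, d(seq1,seq3) = 0.233, d(seq2,seq3) = 0.351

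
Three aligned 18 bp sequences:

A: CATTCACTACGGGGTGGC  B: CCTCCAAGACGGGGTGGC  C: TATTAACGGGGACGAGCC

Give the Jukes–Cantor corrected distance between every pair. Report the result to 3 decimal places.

d(A,B) = 0.264, d(A,C) = 0.824, d(B,C) = 1.265

A–B: 4/18 sites differ → p ≈ 0.222222, d = −0.75 ln(1 − 0.296296) = 0.263548 ≈ 0.264.
A–C: 9/18 sites differ → p = 0.5, d = −0.75 ln(1 − 0.666667) = 0.823960 ≈ 0.824.
B–C: 11/18 sites differ → p ≈ 0.611111, d = −0.75 ln(1 − 0.814815) = 1.264800 ≈ 1.265.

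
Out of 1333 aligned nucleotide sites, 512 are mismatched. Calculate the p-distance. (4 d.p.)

0.3841

p = 512/1333 = 0.384096… ≈ 0.3841 (to 4 d.p.).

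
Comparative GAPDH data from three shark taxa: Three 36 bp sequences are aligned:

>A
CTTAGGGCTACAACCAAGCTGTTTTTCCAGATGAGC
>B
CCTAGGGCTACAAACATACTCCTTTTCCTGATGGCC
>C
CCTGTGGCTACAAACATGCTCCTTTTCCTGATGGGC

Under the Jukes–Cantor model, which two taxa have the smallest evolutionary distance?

B and C

A–B: 9/36 differ, p = 0.250, d = 0.304.
A–C: 9/36 differ, p = 0.250, d = 0.304.
B–C: 4/36 differ, p = 0.111, d = 0.120.
The smallest distance is between B and C.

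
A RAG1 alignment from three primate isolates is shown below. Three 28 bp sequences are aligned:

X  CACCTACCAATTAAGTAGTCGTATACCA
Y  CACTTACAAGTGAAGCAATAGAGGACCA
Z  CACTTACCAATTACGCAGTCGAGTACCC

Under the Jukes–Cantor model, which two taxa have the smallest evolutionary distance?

X–Y: 10/28 differ, p = 0.357, d = 0.485.
X–Z: 6/28 differ, p = 0.214, d = 0.252.
Y–Z: 8/28 differ, p = 0.286, d = 0.360.
The smallest distance is between X and Z.

X and Z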